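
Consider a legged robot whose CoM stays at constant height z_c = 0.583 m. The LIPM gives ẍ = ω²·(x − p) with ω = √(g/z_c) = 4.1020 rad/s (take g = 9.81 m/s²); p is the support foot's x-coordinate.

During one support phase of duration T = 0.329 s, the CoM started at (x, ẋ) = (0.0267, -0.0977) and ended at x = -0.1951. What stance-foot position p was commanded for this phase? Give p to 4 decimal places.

ωT = 4.1020·0.329 = 1.349558; cosh(ωT) = 2.057538, sinh(ωT) = 1.798183
x(T) = p + (x₀−p)·cosh(ωT) + (ẋ₀/ω)·sinh(ωT) ⇒ p·(1 − cosh) = x(T) − x₀·cosh − (ẋ₀/ω)·sinh
numerator   = -0.1951 − (0.0267)·2.057538 − (-0.0977/4.1020)·1.798183 = -0.207208
denominator = 1 − 2.057538 = -1.057538
p = -0.207208 / -1.057538 = 0.1959

p = 0.1959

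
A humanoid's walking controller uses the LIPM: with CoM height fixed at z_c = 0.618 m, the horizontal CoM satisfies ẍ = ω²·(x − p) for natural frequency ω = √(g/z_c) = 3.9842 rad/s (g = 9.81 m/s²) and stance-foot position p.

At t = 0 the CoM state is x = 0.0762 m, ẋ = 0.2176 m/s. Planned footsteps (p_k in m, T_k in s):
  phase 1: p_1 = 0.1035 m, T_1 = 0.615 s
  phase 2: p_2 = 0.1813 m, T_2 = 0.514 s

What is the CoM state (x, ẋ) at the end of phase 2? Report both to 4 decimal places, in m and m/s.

phase 1: p=0.1035, T=0.615, ωT=2.450283, cosh=5.838948, sinh=5.752679; start (x,ẋ)=(0.076200, 0.217600) → end (x,ẋ)=(0.258283, 0.644844)
phase 2: p=0.1813, T=0.514, ωT=2.047879, cosh=3.940225, sinh=3.811217; start (x,ẋ)=(0.258283, 0.644844) → end (x,ẋ)=(1.101479, 3.709797)

x = 1.1015, ẋ = 3.7098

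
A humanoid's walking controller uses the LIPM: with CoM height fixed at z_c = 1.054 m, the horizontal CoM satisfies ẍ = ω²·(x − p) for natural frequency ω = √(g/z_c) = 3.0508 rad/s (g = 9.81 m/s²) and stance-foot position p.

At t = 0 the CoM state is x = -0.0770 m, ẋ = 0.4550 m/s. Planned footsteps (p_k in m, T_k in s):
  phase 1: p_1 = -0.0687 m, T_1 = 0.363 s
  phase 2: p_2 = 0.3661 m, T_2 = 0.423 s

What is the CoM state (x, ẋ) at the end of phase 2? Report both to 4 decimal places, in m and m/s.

phase 1: p=-0.0687, T=0.363, ωT=1.107440, cosh=1.678503, sinh=1.348099; start (x,ẋ)=(-0.077000, 0.455000) → end (x,ẋ)=(0.118426, 0.729583)
phase 2: p=0.3661, T=0.423, ωT=1.290488, cosh=1.954849, sinh=1.679712; start (x,ẋ)=(0.118426, 0.729583) → end (x,ẋ)=(0.283628, 0.157024)

x = 0.2836, ẋ = 0.1570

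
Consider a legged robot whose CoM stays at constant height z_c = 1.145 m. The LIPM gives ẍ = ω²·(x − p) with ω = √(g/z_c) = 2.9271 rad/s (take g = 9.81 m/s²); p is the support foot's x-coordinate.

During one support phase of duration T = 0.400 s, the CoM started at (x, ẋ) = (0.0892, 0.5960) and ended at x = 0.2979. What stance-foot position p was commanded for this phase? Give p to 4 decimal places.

p = 0.2039

ωT = 2.9271·0.400 = 1.170840; cosh(ωT) = 1.767403, sinh(ωT) = 1.457297
x(T) = p + (x₀−p)·cosh(ωT) + (ẋ₀/ω)·sinh(ωT) ⇒ p·(1 − cosh) = x(T) − x₀·cosh − (ẋ₀/ω)·sinh
numerator   = 0.2979 − (0.0892)·1.767403 − (0.5960/2.9271)·1.457297 = -0.156479
denominator = 1 − 1.767403 = -0.767403
p = -0.156479 / -0.767403 = 0.2039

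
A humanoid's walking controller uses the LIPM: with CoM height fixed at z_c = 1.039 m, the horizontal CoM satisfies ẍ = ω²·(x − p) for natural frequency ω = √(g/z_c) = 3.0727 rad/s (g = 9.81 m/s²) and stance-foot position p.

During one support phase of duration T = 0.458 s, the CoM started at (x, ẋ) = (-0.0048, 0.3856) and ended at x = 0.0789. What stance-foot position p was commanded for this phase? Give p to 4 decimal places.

ωT = 3.0727·0.458 = 1.407297; cosh(ωT) = 2.164851, sinh(ωT) = 1.920047
x(T) = p + (x₀−p)·cosh(ωT) + (ẋ₀/ω)·sinh(ωT) ⇒ p·(1 − cosh) = x(T) − x₀·cosh − (ẋ₀/ω)·sinh
numerator   = 0.0789 − (-0.0048)·2.164851 − (0.3856/3.0727)·1.920047 = -0.151660
denominator = 1 − 2.164851 = -1.164851
p = -0.151660 / -1.164851 = 0.1302

p = 0.1302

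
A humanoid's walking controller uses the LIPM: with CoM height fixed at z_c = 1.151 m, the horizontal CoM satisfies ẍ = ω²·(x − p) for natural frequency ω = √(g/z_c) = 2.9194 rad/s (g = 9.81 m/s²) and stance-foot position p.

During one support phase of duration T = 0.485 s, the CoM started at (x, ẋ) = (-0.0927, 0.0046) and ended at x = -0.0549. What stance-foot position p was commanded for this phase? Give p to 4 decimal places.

p = -0.1221

ωT = 2.9194·0.485 = 1.415909; cosh(ωT) = 2.181467, sinh(ωT) = 1.938763
x(T) = p + (x₀−p)·cosh(ωT) + (ẋ₀/ω)·sinh(ωT) ⇒ p·(1 − cosh) = x(T) − x₀·cosh − (ẋ₀/ω)·sinh
numerator   = -0.0549 − (-0.0927)·2.181467 − (0.0046/2.9194)·1.938763 = 0.144267
denominator = 1 − 2.181467 = -1.181467
p = 0.144267 / -1.181467 = -0.1221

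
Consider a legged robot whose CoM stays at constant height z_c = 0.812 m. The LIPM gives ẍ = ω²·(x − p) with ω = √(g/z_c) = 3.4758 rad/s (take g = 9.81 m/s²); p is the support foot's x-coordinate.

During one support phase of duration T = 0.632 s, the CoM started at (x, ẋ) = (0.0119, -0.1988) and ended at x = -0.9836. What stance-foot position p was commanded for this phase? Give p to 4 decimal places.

p = 0.2206

ωT = 3.4758·0.632 = 2.196706; cosh(ωT) = 4.553250, sinh(ωT) = 4.442081
x(T) = p + (x₀−p)·cosh(ωT) + (ẋ₀/ω)·sinh(ωT) ⇒ p·(1 − cosh) = x(T) − x₀·cosh − (ẋ₀/ω)·sinh
numerator   = -0.9836 − (0.0119)·4.553250 − (-0.1988/3.4758)·4.442081 = -0.783717
denominator = 1 − 4.553250 = -3.553250
p = -0.783717 / -3.553250 = 0.2206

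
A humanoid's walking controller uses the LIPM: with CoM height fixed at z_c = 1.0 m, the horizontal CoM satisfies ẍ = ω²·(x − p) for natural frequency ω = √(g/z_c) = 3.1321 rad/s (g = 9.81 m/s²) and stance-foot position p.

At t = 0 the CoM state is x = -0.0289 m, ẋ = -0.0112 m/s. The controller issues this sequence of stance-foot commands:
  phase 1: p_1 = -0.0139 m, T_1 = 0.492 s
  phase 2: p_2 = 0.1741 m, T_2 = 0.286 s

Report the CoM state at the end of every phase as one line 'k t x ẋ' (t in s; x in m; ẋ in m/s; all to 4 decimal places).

phase 1: p=-0.0139, T=0.492, ωT=1.540993, cosh=2.441697, sinh=2.227529; start (x,ẋ)=(-0.028900, -0.011200) → end (x,ẋ)=(-0.058491, -0.132000)
phase 2: p=0.1741, T=0.286, ωT=0.895781, cosh=1.428768, sinh=1.020479; start (x,ẋ)=(-0.058491, -0.132000) → end (x,ẋ)=(-0.201225, -0.932014)

1 0.4920 -0.0585 -0.1320
2 0.7780 -0.2012 -0.9320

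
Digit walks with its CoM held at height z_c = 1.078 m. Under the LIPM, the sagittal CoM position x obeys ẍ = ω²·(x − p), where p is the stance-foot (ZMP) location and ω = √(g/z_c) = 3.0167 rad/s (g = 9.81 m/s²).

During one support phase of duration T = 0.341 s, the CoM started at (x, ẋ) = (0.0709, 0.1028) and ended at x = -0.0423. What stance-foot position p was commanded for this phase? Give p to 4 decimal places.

p = 0.3389

ωT = 3.0167·0.341 = 1.028695; cosh(ωT) = 1.577443, sinh(ωT) = 1.219969
x(T) = p + (x₀−p)·cosh(ωT) + (ẋ₀/ω)·sinh(ωT) ⇒ p·(1 − cosh) = x(T) − x₀·cosh − (ẋ₀/ω)·sinh
numerator   = -0.0423 − (0.0709)·1.577443 − (0.1028/3.0167)·1.219969 = -0.195714
denominator = 1 − 1.577443 = -0.577443
p = -0.195714 / -0.577443 = 0.3389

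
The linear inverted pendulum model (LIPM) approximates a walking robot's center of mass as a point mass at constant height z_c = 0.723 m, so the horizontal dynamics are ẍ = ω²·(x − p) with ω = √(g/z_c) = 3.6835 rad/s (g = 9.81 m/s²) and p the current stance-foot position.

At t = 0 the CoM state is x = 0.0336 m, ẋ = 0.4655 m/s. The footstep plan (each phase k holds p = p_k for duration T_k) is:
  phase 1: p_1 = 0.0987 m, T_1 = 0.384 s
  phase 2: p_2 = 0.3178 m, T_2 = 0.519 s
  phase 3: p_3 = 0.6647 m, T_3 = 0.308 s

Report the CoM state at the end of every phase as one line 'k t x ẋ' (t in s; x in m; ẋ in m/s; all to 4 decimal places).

1 0.3840 0.2015 0.5500
2 0.9030 0.4098 0.4835
3 1.2110 0.4103 -0.4795

phase 1: p=0.0987, T=0.384, ωT=1.414464, cosh=2.178668, sinh=1.935612; start (x,ẋ)=(0.033600, 0.465500) → end (x,ẋ)=(0.201480, 0.550018)
phase 2: p=0.3178, T=0.519, ωT=1.911736, cosh=3.456325, sinh=3.308501; start (x,ẋ)=(0.201480, 0.550018) → end (x,ẋ)=(0.409786, 0.483472)
phase 3: p=0.6647, T=0.308, ωT=1.134518, cosh=1.715626, sinh=1.394049; start (x,ẋ)=(0.409786, 0.483472) → end (x,ẋ)=(0.410336, -0.479523)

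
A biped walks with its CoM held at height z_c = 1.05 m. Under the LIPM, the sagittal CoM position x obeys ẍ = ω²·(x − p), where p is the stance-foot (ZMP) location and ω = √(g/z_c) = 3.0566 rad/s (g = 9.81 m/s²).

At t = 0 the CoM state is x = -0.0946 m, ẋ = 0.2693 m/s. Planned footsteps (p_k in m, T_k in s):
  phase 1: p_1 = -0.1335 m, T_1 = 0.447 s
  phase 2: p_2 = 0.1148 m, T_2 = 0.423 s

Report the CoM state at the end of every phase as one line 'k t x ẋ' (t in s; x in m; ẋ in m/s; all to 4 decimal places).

1 0.4470 0.1092 0.7802
2 0.8700 0.5338 1.4996

phase 1: p=-0.1335, T=0.447, ωT=1.366300, cosh=2.087933, sinh=1.832884; start (x,ẋ)=(-0.094600, 0.269300) → end (x,ẋ)=(0.109206, 0.780214)
phase 2: p=0.1148, T=0.423, ωT=1.292942, cosh=1.958976, sinh=1.684514; start (x,ẋ)=(0.109206, 0.780214) → end (x,ẋ)=(0.533822, 1.499616)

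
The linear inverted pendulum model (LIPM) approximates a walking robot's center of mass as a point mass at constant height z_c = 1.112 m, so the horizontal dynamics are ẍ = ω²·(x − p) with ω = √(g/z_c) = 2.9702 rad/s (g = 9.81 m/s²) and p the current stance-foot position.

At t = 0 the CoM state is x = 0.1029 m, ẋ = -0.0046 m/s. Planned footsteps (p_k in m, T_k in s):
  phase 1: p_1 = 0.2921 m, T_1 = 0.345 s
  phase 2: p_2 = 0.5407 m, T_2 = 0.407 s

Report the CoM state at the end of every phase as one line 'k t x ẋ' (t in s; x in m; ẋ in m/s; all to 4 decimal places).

1 0.3450 -0.0073 -0.6893
2 0.7520 -0.8130 -3.7406

phase 1: p=0.2921, T=0.345, ωT=1.024719, cosh=1.572605, sinh=1.213708; start (x,ẋ)=(0.102900, -0.004600) → end (x,ẋ)=(-0.007317, -0.689291)
phase 2: p=0.5407, T=0.407, ωT=1.208871, cosh=1.824118, sinh=1.525584; start (x,ẋ)=(-0.007317, -0.689291) → end (x,ẋ)=(-0.812988, -3.740570)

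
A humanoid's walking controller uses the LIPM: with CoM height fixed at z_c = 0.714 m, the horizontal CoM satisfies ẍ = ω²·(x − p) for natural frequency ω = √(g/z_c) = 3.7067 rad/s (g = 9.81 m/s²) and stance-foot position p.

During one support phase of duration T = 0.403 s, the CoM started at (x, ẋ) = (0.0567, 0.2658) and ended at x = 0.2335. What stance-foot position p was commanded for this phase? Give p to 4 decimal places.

p = 0.0379

ωT = 3.7067·0.403 = 1.493800; cosh(ωT) = 2.339253, sinh(ωT) = 2.114736
x(T) = p + (x₀−p)·cosh(ωT) + (ẋ₀/ω)·sinh(ωT) ⇒ p·(1 − cosh) = x(T) − x₀·cosh − (ẋ₀/ω)·sinh
numerator   = 0.2335 − (0.0567)·2.339253 − (0.2658/3.7067)·2.114736 = -0.050779
denominator = 1 − 2.339253 = -1.339253
p = -0.050779 / -1.339253 = 0.0379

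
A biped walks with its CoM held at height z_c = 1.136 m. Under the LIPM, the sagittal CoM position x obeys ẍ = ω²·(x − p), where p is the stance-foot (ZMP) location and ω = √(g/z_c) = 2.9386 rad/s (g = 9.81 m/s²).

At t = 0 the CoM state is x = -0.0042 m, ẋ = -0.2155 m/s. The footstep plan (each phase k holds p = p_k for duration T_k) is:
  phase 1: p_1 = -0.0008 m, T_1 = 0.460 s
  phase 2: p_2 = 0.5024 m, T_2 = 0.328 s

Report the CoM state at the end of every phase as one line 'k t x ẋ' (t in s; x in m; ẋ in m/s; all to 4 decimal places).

phase 1: p=-0.0008, T=0.460, ωT=1.351756, cosh=2.061495, sinh=1.802710; start (x,ẋ)=(-0.004200, -0.215500) → end (x,ẋ)=(-0.140009, -0.462264)
phase 2: p=0.5024, T=0.328, ωT=0.963861, cosh=1.501608, sinh=1.120191; start (x,ẋ)=(-0.140009, -0.462264) → end (x,ẋ)=(-0.638462, -2.808818)

1 0.4600 -0.1400 -0.4623
2 0.7880 -0.6385 -2.8088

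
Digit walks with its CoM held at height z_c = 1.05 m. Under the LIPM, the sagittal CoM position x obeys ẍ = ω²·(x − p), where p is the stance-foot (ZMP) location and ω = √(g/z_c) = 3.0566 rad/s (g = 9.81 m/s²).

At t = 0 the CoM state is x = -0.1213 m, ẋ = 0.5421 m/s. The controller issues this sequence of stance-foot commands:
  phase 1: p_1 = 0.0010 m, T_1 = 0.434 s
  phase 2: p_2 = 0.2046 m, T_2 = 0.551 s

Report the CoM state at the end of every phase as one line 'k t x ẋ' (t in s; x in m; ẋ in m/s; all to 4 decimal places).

phase 1: p=0.0010, T=0.434, ωT=1.326564, cosh=2.016731, sinh=1.751344; start (x,ẋ)=(-0.121300, 0.542100) → end (x,ẋ)=(0.064961, 0.438579)
phase 2: p=0.2046, T=0.551, ωT=1.684187, cosh=2.786831, sinh=2.601236; start (x,ẋ)=(0.064961, 0.438579) → end (x,ẋ)=(0.188692, 0.111988)

1 0.4340 0.0650 0.4386
2 0.9850 0.1887 0.1120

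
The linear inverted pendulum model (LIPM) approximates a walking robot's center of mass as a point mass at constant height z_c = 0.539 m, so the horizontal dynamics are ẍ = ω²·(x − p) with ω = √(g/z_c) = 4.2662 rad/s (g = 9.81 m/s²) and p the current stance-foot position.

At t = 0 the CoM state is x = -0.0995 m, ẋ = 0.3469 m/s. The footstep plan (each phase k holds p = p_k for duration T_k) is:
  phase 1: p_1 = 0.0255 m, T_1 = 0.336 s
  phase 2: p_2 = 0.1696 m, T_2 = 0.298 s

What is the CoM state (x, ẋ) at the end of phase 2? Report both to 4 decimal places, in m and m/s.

x = -0.4410, ẋ = -2.3736

phase 1: p=0.0255, T=0.336, ωT=1.433443, cosh=2.215799, sinh=1.977313; start (x,ẋ)=(-0.099500, 0.346900) → end (x,ẋ)=(-0.090693, -0.285791)
phase 2: p=0.1696, T=0.298, ωT=1.271328, cosh=1.923021, sinh=1.642562; start (x,ẋ)=(-0.090693, -0.285791) → end (x,ẋ)=(-0.440982, -2.373581)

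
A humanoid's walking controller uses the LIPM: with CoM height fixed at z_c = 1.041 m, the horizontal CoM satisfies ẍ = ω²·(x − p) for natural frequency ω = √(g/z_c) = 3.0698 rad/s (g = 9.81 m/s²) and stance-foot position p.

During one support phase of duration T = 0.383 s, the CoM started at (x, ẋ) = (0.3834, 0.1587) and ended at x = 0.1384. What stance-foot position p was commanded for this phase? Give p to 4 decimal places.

p = 0.7976

ωT = 3.0698·0.383 = 1.175733; cosh(ωT) = 1.774556, sinh(ωT) = 1.465963
x(T) = p + (x₀−p)·cosh(ωT) + (ẋ₀/ω)·sinh(ωT) ⇒ p·(1 − cosh) = x(T) − x₀·cosh − (ẋ₀/ω)·sinh
numerator   = 0.1384 − (0.3834)·1.774556 − (0.1587/3.0698)·1.465963 = -0.617751
denominator = 1 − 1.774556 = -0.774556
p = -0.617751 / -0.774556 = 0.7976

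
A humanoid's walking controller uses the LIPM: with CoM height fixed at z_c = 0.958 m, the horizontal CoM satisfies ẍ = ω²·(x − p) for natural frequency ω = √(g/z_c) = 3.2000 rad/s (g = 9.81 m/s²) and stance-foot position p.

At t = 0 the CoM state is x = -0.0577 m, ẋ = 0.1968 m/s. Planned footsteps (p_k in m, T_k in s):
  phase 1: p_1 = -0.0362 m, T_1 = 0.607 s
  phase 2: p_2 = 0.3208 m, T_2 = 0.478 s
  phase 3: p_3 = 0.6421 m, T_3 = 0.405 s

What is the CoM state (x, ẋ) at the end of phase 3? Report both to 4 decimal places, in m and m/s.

phase 1: p=-0.0362, T=0.607, ωT=1.942400, cosh=3.559416, sinh=3.416056; start (x,ẋ)=(-0.057700, 0.196800) → end (x,ẋ)=(0.097360, 0.465468)
phase 2: p=0.3208, T=0.478, ωT=1.529600, cosh=2.416476, sinh=2.199854; start (x,ẋ)=(0.097360, 0.465468) → end (x,ẋ)=(0.100851, -0.448120)
phase 3: p=0.6421, T=0.405, ωT=1.296000, cosh=1.964136, sinh=1.690512; start (x,ẋ)=(0.100851, -0.448120) → end (x,ẋ)=(-0.657722, -3.808131)

x = -0.6577, ẋ = -3.8081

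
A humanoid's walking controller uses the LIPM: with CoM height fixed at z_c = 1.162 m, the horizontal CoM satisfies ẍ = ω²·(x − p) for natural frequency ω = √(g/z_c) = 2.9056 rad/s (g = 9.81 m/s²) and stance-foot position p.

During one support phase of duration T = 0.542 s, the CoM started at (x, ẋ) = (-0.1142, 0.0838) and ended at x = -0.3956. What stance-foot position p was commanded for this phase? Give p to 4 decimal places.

p = 0.1150

ωT = 2.9056·0.542 = 1.574835; cosh(ωT) = 2.518494, sinh(ωT) = 2.311452
x(T) = p + (x₀−p)·cosh(ωT) + (ẋ₀/ω)·sinh(ωT) ⇒ p·(1 − cosh) = x(T) − x₀·cosh − (ẋ₀/ω)·sinh
numerator   = -0.3956 − (-0.1142)·2.518494 − (0.0838/2.9056)·2.311452 = -0.174652
denominator = 1 − 2.518494 = -1.518494
p = -0.174652 / -1.518494 = 0.1150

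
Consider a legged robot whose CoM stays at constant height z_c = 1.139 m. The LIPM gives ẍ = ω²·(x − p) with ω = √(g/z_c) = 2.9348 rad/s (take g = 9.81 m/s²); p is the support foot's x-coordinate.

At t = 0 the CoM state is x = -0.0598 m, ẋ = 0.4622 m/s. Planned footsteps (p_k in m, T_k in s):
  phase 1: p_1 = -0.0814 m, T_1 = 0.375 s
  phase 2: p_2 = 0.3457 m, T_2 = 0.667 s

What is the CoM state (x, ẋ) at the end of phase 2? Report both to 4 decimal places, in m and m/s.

phase 1: p=-0.0814, T=0.375, ωT=1.100550, cosh=1.669253, sinh=1.336565; start (x,ẋ)=(-0.059800, 0.462200) → end (x,ẋ)=(0.165151, 0.856256)
phase 2: p=0.3457, T=0.667, ωT=1.957512, cosh=3.611446, sinh=3.470237; start (x,ẋ)=(0.165151, 0.856256) → end (x,ẋ)=(0.706131, 1.253528)

x = 0.7061, ẋ = 1.2535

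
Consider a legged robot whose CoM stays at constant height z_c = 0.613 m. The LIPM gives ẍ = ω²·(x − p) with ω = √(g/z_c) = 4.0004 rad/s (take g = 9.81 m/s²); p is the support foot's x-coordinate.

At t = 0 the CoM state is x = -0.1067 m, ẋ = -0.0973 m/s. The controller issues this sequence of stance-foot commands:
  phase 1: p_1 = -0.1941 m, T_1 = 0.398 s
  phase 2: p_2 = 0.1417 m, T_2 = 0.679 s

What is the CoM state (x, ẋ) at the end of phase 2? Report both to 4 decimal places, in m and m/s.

phase 1: p=-0.1941, T=0.398, ωT=1.592159, cosh=2.558917, sinh=2.355431; start (x,ẋ)=(-0.106700, -0.097300) → end (x,ẋ)=(-0.027741, 0.574559)
phase 2: p=0.1417, T=0.679, ωT=2.716272, cosh=7.594975, sinh=7.528854; start (x,ẋ)=(-0.027741, 0.574559) → end (x,ẋ)=(-0.063865, -0.739532)

x = -0.0639, ẋ = -0.7395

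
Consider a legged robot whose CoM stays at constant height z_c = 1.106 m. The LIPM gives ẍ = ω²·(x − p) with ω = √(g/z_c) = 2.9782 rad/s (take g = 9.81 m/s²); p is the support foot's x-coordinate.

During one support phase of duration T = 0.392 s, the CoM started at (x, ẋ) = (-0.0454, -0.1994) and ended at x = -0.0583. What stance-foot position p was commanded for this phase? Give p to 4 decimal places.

p = -0.1559

ωT = 2.9782·0.392 = 1.167454; cosh(ωT) = 1.762480, sinh(ωT) = 1.451322
x(T) = p + (x₀−p)·cosh(ωT) + (ẋ₀/ω)·sinh(ωT) ⇒ p·(1 − cosh) = x(T) − x₀·cosh − (ẋ₀/ω)·sinh
numerator   = -0.0583 − (-0.0454)·1.762480 − (-0.1994/2.9782)·1.451322 = 0.118887
denominator = 1 − 1.762480 = -0.762480
p = 0.118887 / -0.762480 = -0.1559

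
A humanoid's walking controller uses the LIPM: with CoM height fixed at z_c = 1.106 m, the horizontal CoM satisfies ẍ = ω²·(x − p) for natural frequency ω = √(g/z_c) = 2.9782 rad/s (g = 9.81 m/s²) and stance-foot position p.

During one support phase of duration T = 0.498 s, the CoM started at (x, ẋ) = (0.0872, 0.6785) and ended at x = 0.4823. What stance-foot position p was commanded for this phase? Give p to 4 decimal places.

p = 0.1487

ωT = 2.9782·0.498 = 1.483144; cosh(ωT) = 2.316850, sinh(ωT) = 2.089927
x(T) = p + (x₀−p)·cosh(ωT) + (ẋ₀/ω)·sinh(ωT) ⇒ p·(1 − cosh) = x(T) − x₀·cosh − (ẋ₀/ω)·sinh
numerator   = 0.4823 − (0.0872)·2.316850 − (0.6785/2.9782)·2.089927 = -0.195861
denominator = 1 − 2.316850 = -1.316850
p = -0.195861 / -1.316850 = 0.1487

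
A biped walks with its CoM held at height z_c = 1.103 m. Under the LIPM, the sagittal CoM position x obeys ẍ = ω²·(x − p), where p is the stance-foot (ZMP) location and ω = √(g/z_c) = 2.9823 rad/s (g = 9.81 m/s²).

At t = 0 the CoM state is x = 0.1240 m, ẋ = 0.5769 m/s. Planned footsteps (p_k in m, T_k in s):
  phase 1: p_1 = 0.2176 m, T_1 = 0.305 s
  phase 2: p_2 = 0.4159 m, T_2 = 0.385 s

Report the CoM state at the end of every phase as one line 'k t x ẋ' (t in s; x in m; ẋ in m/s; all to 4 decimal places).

1 0.3050 0.2838 0.5421
2 0.6900 0.4444 0.3818

phase 1: p=0.2176, T=0.305, ωT=0.909601, cosh=1.443009, sinh=1.040324; start (x,ẋ)=(0.124000, 0.576900) → end (x,ẋ)=(0.283776, 0.542072)
phase 2: p=0.4159, T=0.385, ωT=1.148186, cosh=1.734840, sinh=1.417628; start (x,ẋ)=(0.283776, 0.542072) → end (x,ẋ)=(0.444359, 0.381816)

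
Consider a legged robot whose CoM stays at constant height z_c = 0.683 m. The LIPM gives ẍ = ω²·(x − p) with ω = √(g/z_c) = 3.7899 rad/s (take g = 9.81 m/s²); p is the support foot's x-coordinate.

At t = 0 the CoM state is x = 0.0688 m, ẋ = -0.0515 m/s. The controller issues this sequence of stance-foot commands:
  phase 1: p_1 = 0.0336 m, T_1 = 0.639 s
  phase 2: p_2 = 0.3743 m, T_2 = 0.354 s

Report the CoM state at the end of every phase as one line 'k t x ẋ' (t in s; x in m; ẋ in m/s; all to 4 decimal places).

phase 1: p=0.0336, T=0.639, ωT=2.421746, cosh=5.677140, sinh=5.588373; start (x,ẋ)=(0.068800, -0.051500) → end (x,ẋ)=(0.157496, 0.453141)
phase 2: p=0.3743, T=0.354, ωT=1.341625, cosh=2.043337, sinh=1.781916; start (x,ẋ)=(0.157496, 0.453141) → end (x,ẋ)=(0.144353, -0.538217)

1 0.6390 0.1575 0.4531
2 0.9930 0.1444 -0.5382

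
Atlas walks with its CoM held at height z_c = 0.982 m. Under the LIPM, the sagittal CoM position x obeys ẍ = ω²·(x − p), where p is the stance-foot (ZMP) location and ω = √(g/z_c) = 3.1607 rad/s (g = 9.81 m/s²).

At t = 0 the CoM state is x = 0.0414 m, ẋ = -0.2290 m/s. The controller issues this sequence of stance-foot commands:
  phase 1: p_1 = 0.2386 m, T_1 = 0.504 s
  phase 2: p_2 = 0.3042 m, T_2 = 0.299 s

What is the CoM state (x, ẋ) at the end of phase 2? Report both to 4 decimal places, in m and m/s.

x = -1.5041, ẋ = -5.6037

phase 1: p=0.2386, T=0.504, ωT=1.592993, cosh=2.560882, sinh=2.357565; start (x,ẋ)=(0.041400, -0.229000) → end (x,ẋ)=(-0.437217, -2.055889)
phase 2: p=0.3042, T=0.299, ωT=0.945049, cosh=1.480800, sinh=1.092140; start (x,ẋ)=(-0.437217, -2.055889) → end (x,ẋ)=(-1.504077, -5.603678)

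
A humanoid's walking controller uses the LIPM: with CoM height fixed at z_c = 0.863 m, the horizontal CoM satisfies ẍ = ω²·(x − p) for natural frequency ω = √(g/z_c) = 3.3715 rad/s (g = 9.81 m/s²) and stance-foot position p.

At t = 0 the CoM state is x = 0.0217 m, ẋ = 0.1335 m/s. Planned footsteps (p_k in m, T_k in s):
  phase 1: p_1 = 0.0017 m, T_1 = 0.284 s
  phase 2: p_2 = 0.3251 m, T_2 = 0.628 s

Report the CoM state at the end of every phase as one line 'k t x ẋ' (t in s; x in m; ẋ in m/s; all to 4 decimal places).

phase 1: p=0.0017, T=0.284, ωT=0.957506, cosh=1.494520, sinh=1.110671; start (x,ẋ)=(0.021700, 0.133500) → end (x,ẋ)=(0.075569, 0.274411)
phase 2: p=0.3251, T=0.628, ωT=2.117302, cosh=4.214523, sinh=4.094167; start (x,ẋ)=(0.075569, 0.274411) → end (x,ẋ)=(-0.393323, -2.287883)

1 0.2840 0.0756 0.2744
2 0.9120 -0.3933 -2.2879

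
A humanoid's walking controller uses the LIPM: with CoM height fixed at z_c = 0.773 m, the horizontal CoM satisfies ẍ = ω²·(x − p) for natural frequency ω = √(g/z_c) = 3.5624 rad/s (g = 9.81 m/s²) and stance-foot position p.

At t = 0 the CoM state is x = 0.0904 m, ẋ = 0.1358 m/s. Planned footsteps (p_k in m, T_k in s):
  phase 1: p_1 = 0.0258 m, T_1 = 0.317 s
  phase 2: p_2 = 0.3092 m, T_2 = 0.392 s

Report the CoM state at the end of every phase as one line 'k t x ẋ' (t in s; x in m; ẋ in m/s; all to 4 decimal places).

1 0.3170 0.1890 0.5507
2 0.7090 0.3446 0.3684

phase 1: p=0.0258, T=0.317, ωT=1.129281, cosh=1.708348, sinh=1.385083; start (x,ẋ)=(0.090400, 0.135800) → end (x,ẋ)=(0.188959, 0.550744)
phase 2: p=0.3092, T=0.392, ωT=1.396461, cosh=2.144172, sinh=1.896701; start (x,ẋ)=(0.188959, 0.550744) → end (x,ẋ)=(0.344611, 0.368446)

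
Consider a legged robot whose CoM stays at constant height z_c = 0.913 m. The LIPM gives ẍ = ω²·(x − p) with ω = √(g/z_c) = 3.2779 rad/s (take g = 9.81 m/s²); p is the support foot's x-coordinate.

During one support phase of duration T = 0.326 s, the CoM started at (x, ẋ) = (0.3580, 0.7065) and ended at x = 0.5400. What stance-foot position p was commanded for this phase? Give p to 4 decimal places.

ωT = 3.2779·0.326 = 1.068595; cosh(ωT) = 1.627389, sinh(ωT) = 1.283898
x(T) = p + (x₀−p)·cosh(ωT) + (ẋ₀/ω)·sinh(ωT) ⇒ p·(1 − cosh) = x(T) − x₀·cosh − (ẋ₀/ω)·sinh
numerator   = 0.5400 − (0.3580)·1.627389 − (0.7065/3.2779)·1.283898 = -0.319329
denominator = 1 − 1.627389 = -0.627389
p = -0.319329 / -0.627389 = 0.5090

p = 0.5090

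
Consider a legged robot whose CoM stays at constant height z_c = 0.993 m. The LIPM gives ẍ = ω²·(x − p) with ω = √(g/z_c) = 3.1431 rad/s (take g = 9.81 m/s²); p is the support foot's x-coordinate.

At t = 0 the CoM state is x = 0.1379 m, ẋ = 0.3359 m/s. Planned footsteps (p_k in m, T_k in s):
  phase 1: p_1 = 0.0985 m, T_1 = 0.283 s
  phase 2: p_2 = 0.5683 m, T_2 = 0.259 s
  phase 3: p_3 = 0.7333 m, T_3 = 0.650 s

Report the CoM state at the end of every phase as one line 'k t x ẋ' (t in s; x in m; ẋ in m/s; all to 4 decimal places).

phase 1: p=0.0985, T=0.283, ωT=0.889497, cosh=1.422384, sinh=1.011522; start (x,ẋ)=(0.137900, 0.335900) → end (x,ẋ)=(0.262642, 0.603044)
phase 2: p=0.5683, T=0.259, ωT=0.814063, cosh=1.350057, sinh=0.907003; start (x,ẋ)=(0.262642, 0.603044) → end (x,ẋ)=(0.329665, -0.057226)
phase 3: p=0.7333, T=0.650, ωT=2.043015, cosh=3.921734, sinh=3.792097; start (x,ẋ)=(0.329665, -0.057226) → end (x,ẋ)=(-0.918692, -5.035329)

1 0.2830 0.2626 0.6030
2 0.5420 0.3297 -0.0572
3 1.1920 -0.9187 -5.0353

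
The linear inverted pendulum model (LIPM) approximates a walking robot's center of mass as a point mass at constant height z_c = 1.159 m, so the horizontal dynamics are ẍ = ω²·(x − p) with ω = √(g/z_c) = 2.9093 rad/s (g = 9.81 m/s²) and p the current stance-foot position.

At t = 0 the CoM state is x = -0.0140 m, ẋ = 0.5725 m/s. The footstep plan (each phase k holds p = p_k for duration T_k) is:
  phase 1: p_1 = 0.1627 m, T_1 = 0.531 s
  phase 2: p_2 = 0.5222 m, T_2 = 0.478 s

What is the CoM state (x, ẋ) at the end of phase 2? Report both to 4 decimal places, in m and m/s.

phase 1: p=0.1627, T=0.531, ωT=1.544838, cosh=2.450280, sinh=2.236934; start (x,ẋ)=(-0.014000, 0.572500) → end (x,ẋ)=(0.169925, 0.252837)
phase 2: p=0.5222, T=0.478, ωT=1.390645, cosh=2.133178, sinh=1.884264; start (x,ẋ)=(0.169925, 0.252837) → end (x,ẋ)=(-0.065509, -1.391783)

x = -0.0655, ẋ = -1.3918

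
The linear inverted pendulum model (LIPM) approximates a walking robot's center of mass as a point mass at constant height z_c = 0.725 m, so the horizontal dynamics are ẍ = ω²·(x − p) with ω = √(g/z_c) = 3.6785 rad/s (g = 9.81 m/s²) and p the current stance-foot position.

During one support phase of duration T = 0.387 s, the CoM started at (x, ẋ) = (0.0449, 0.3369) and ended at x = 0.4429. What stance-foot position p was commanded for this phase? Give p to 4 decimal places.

p = -0.1381

ωT = 3.6785·0.387 = 1.423579; cosh(ωT) = 2.196403, sinh(ωT) = 1.955553
x(T) = p + (x₀−p)·cosh(ωT) + (ẋ₀/ω)·sinh(ωT) ⇒ p·(1 − cosh) = x(T) − x₀·cosh − (ẋ₀/ω)·sinh
numerator   = 0.4429 − (0.0449)·2.196403 − (0.3369/3.6785)·1.955553 = 0.165180
denominator = 1 − 2.196403 = -1.196403
p = 0.165180 / -1.196403 = -0.1381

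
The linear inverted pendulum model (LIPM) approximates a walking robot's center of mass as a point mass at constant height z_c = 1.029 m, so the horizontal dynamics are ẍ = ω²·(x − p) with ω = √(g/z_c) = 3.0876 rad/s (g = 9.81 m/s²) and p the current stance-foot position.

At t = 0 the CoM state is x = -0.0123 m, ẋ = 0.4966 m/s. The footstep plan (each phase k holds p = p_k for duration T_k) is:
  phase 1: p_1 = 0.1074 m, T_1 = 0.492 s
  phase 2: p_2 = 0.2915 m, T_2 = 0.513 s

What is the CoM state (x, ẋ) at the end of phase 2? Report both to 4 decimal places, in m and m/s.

x = 0.2756, ẋ = 0.1065

phase 1: p=0.1074, T=0.492, ωT=1.519099, cosh=2.393509, sinh=2.174600; start (x,ẋ)=(-0.012300, 0.496600) → end (x,ẋ)=(0.170653, 0.384915)
phase 2: p=0.2915, T=0.513, ωT=1.583939, cosh=2.539641, sinh=2.334475; start (x,ẋ)=(0.170653, 0.384915) → end (x,ẋ)=(0.275619, 0.106490)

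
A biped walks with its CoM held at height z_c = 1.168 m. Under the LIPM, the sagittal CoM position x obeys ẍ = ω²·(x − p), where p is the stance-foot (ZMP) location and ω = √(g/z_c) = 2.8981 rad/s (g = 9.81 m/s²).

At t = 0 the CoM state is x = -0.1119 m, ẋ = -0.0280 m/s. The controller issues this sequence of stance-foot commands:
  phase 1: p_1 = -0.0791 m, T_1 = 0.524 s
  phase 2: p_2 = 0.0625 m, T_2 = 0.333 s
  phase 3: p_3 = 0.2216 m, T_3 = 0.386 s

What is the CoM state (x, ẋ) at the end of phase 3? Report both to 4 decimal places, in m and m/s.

phase 1: p=-0.0791, T=0.524, ωT=1.518604, cosh=2.392433, sinh=2.173416; start (x,ẋ)=(-0.111900, -0.028000) → end (x,ẋ)=(-0.178570, -0.273588)
phase 2: p=0.0625, T=0.333, ωT=0.965067, cosh=1.502961, sinh=1.122003; start (x,ẋ)=(-0.178570, -0.273588) → end (x,ẋ)=(-0.405739, -1.195075)
phase 3: p=0.2216, T=0.386, ωT=1.118667, cosh=1.693743, sinh=1.367028; start (x,ẋ)=(-0.405739, -1.195075) → end (x,ẋ)=(-1.404665, -4.509531)

x = -1.4047, ẋ = -4.5095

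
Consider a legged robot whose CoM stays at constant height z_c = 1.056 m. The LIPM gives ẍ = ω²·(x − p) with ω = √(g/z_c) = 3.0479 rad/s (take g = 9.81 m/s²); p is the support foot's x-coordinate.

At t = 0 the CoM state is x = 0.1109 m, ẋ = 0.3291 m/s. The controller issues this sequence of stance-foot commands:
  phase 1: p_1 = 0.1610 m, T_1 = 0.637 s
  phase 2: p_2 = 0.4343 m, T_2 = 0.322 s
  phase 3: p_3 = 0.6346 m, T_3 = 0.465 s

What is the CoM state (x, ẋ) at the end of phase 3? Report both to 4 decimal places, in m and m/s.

x = 0.8996, ẋ = 1.0375

phase 1: p=0.1610, T=0.637, ωT=1.941512, cosh=3.556385, sinh=3.412898; start (x,ẋ)=(0.110900, 0.329100) → end (x,ẋ)=(0.351336, 0.649257)
phase 2: p=0.4343, T=0.322, ωT=0.981424, cosh=1.521515, sinh=1.146738; start (x,ẋ)=(0.351336, 0.649257) → end (x,ẋ)=(0.552345, 0.697884)
phase 3: p=0.6346, T=0.465, ωT=1.417274, cosh=2.184115, sinh=1.941741; start (x,ẋ)=(0.552345, 0.697884) → end (x,ẋ)=(0.899550, 1.037455)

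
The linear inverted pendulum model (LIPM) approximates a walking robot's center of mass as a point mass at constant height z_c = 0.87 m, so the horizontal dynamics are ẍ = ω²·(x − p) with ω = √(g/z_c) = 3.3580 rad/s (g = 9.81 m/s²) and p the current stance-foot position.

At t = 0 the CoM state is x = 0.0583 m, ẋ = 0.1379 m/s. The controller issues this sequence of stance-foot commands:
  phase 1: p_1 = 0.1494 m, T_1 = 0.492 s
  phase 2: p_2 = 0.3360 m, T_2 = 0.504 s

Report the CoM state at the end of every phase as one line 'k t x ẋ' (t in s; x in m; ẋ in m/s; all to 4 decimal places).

1 0.4920 0.0062 -0.3958
2 0.9960 -0.8996 -4.0180

phase 1: p=0.1494, T=0.492, ωT=1.652136, cosh=2.704877, sinh=2.513237; start (x,ẋ)=(0.058300, 0.137900) → end (x,ẋ)=(0.006195, -0.395831)
phase 2: p=0.3360, T=0.504, ωT=1.692432, cosh=2.808374, sinh=2.624303; start (x,ẋ)=(0.006195, -0.395831) → end (x,ẋ)=(-0.899562, -4.018023)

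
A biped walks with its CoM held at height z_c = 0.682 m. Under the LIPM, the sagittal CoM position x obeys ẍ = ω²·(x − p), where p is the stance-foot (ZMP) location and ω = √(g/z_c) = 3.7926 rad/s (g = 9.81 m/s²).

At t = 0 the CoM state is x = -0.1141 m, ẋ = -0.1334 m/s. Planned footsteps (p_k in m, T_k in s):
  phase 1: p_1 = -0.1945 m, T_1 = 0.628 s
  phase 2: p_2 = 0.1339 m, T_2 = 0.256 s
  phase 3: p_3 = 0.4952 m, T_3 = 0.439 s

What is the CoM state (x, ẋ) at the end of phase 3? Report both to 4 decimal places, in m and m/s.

x = 0.6191, ẋ = 0.8154

phase 1: p=-0.1945, T=0.628, ωT=2.381753, cosh=5.458123, sinh=5.365735; start (x,ẋ)=(-0.114100, -0.133400) → end (x,ẋ)=(0.055600, 0.908033)
phase 2: p=0.1339, T=0.256, ωT=0.970906, cosh=1.509537, sinh=1.130797; start (x,ẋ)=(0.055600, 0.908033) → end (x,ẋ)=(0.286441, 1.034908)
phase 3: p=0.4952, T=0.439, ωT=1.664951, cosh=2.737308, sinh=2.548108; start (x,ẋ)=(0.286441, 1.034908) → end (x,ẋ)=(0.619080, 0.815429)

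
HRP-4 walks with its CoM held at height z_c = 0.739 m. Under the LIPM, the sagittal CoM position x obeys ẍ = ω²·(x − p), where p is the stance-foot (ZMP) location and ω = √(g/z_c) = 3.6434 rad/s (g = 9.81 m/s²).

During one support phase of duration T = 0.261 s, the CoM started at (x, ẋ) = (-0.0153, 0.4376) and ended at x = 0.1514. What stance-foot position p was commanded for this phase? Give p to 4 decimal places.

p = -0.0861

ωT = 3.6434·0.261 = 0.950927; cosh(ωT) = 1.487246, sinh(ωT) = 1.100863
x(T) = p + (x₀−p)·cosh(ωT) + (ẋ₀/ω)·sinh(ωT) ⇒ p·(1 − cosh) = x(T) − x₀·cosh − (ẋ₀/ω)·sinh
numerator   = 0.1514 − (-0.0153)·1.487246 − (0.4376/3.6434)·1.100863 = 0.041933
denominator = 1 − 1.487246 = -0.487246
p = 0.041933 / -0.487246 = -0.0861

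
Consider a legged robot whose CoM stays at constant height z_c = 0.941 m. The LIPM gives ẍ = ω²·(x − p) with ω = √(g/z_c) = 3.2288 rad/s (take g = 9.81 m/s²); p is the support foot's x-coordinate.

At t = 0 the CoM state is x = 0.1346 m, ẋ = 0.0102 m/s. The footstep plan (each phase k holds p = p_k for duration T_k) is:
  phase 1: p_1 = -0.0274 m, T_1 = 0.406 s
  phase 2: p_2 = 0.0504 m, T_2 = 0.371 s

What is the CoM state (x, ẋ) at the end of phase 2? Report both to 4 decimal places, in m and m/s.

phase 1: p=-0.0274, T=0.406, ωT=1.310893, cosh=1.989532, sinh=1.719952; start (x,ẋ)=(0.134600, 0.010200) → end (x,ẋ)=(0.300338, 0.919941)
phase 2: p=0.0504, T=0.371, ωT=1.197885, cosh=1.807467, sinh=1.505635; start (x,ẋ)=(0.300338, 0.919941) → end (x,ẋ)=(0.931135, 2.877808)

x = 0.9311, ẋ = 2.8778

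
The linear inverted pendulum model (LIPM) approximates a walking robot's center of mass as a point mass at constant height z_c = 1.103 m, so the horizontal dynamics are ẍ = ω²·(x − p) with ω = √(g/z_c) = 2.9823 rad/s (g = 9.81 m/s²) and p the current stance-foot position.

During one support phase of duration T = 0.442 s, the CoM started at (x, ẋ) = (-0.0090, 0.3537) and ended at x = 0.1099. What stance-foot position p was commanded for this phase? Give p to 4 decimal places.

p = 0.0776

ωT = 2.9823·0.442 = 1.318177; cosh(ωT) = 2.002112, sinh(ωT) = 1.734490
x(T) = p + (x₀−p)·cosh(ωT) + (ẋ₀/ω)·sinh(ωT) ⇒ p·(1 − cosh) = x(T) − x₀·cosh − (ẋ₀/ω)·sinh
numerator   = 0.1099 − (-0.0090)·2.002112 − (0.3537/2.9823)·1.734490 = -0.077791
denominator = 1 − 2.002112 = -1.002112
p = -0.077791 / -1.002112 = 0.0776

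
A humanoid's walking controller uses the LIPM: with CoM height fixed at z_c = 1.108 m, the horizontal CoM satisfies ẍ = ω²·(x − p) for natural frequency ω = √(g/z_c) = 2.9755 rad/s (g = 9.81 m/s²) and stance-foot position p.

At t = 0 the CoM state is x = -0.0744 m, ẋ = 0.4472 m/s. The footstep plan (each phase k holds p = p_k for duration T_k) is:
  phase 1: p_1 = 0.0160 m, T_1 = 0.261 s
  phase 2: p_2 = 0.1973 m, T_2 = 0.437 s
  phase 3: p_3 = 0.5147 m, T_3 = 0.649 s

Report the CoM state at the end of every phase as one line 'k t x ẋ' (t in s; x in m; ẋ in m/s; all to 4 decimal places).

phase 1: p=0.0160, T=0.261, ωT=0.776605, cosh=1.317022, sinh=0.857058; start (x,ẋ)=(-0.074400, 0.447200) → end (x,ẋ)=(0.025752, 0.358437)
phase 2: p=0.1973, T=0.437, ωT=1.300293, cosh=1.971413, sinh=1.698961; start (x,ẋ)=(0.025752, 0.358437) → end (x,ẋ)=(0.063769, -0.160594)
phase 3: p=0.5147, T=0.649, ωT=1.931099, cosh=3.521039, sinh=3.376050; start (x,ẋ)=(0.063769, -0.160594) → end (x,ẋ)=(-1.255258, -5.095255)

1 0.2610 0.0258 0.3584
2 0.6980 0.0638 -0.1606
3 1.3470 -1.2553 -5.0953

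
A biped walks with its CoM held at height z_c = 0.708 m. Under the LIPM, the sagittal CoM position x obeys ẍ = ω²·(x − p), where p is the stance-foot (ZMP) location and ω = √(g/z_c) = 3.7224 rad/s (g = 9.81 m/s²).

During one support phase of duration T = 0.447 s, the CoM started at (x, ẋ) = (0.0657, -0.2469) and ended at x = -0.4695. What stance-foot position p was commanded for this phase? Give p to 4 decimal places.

ωT = 3.7224·0.447 = 1.663913; cosh(ωT) = 2.734663, sinh(ωT) = 2.545267
x(T) = p + (x₀−p)·cosh(ωT) + (ẋ₀/ω)·sinh(ωT) ⇒ p·(1 − cosh) = x(T) − x₀·cosh − (ẋ₀/ω)·sinh
numerator   = -0.4695 − (0.0657)·2.734663 − (-0.2469/3.7224)·2.545267 = -0.480344
denominator = 1 − 2.734663 = -1.734663
p = -0.480344 / -1.734663 = 0.2769

p = 0.2769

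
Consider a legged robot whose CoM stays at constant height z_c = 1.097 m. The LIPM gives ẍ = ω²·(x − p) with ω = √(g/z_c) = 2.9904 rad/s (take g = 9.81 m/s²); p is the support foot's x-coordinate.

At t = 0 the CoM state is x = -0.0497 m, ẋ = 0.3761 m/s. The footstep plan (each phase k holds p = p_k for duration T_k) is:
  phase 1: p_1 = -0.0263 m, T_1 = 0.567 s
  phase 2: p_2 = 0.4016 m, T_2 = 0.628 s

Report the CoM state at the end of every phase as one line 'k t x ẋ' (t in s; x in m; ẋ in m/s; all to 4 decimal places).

1 0.5670 0.2390 0.8751
2 1.1950 0.7918 1.3751

phase 1: p=-0.0263, T=0.567, ωT=1.695557, cosh=2.816588, sinh=2.633091; start (x,ẋ)=(-0.049700, 0.376100) → end (x,ẋ)=(0.238953, 0.875067)
phase 2: p=0.4016, T=0.628, ωT=1.877971, cosh=3.346561, sinh=3.193661; start (x,ẋ)=(0.238953, 0.875067) → end (x,ẋ)=(0.791840, 1.375139)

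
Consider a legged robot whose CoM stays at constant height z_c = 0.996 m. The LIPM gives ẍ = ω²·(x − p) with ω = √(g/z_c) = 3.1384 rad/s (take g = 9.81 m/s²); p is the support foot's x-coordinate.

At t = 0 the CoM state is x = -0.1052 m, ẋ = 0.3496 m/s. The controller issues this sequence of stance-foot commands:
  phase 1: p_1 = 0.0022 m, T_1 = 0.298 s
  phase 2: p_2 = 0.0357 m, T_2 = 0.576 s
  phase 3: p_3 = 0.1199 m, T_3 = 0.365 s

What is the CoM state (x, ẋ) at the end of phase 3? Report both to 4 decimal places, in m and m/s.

x = -0.2525, ẋ = -1.0651

phase 1: p=0.0022, T=0.298, ωT=0.935243, cosh=1.470162, sinh=1.077671; start (x,ẋ)=(-0.105200, 0.349600) → end (x,ẋ)=(-0.035649, 0.150724)
phase 2: p=0.0357, T=0.576, ωT=1.807718, cosh=3.130275, sinh=2.966247; start (x,ẋ)=(-0.035649, 0.150724) → end (x,ẋ)=(-0.045185, -0.192398)
phase 3: p=0.1199, T=0.365, ωT=1.145516, cosh=1.731062, sinh=1.413002; start (x,ẋ)=(-0.045185, -0.192398) → end (x,ẋ)=(-0.252496, -1.065134)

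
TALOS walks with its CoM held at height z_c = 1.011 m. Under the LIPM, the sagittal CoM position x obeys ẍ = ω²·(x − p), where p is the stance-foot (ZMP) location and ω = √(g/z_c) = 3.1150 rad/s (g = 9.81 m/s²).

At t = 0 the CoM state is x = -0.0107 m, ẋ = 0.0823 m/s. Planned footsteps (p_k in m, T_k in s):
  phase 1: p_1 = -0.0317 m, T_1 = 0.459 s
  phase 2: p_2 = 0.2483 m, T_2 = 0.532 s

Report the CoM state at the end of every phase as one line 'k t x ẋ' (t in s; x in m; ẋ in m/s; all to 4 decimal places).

phase 1: p=-0.0317, T=0.459, ωT=1.429785, cosh=2.208581, sinh=1.969220; start (x,ẋ)=(-0.010700, 0.082300) → end (x,ẋ)=(0.066708, 0.310583)
phase 2: p=0.2483, T=0.532, ωT=1.657180, cosh=2.717588, sinh=2.526912; start (x,ẋ)=(0.066708, 0.310583) → end (x,ẋ)=(0.006755, -0.585334)

1 0.4590 0.0667 0.3106
2 0.9910 0.0068 -0.5853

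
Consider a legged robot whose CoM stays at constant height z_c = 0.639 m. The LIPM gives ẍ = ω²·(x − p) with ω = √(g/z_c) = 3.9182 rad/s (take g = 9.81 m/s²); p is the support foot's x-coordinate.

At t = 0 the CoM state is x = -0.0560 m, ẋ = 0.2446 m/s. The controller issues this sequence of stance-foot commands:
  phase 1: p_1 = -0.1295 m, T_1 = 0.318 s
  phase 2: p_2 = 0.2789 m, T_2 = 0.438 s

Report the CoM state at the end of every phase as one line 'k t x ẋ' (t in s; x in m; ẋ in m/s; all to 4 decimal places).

phase 1: p=-0.1295, T=0.318, ωT=1.245988, cosh=1.882012, sinh=1.594355; start (x,ẋ)=(-0.056000, 0.244600) → end (x,ẋ)=(0.108358, 0.919495)
phase 2: p=0.2789, T=0.438, ωT=1.716172, cosh=2.871471, sinh=2.691718; start (x,ẋ)=(0.108358, 0.919495) → end (x,ẋ)=(0.420866, 0.841649)

1 0.3180 0.1084 0.9195
2 0.7560 0.4209 0.8416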